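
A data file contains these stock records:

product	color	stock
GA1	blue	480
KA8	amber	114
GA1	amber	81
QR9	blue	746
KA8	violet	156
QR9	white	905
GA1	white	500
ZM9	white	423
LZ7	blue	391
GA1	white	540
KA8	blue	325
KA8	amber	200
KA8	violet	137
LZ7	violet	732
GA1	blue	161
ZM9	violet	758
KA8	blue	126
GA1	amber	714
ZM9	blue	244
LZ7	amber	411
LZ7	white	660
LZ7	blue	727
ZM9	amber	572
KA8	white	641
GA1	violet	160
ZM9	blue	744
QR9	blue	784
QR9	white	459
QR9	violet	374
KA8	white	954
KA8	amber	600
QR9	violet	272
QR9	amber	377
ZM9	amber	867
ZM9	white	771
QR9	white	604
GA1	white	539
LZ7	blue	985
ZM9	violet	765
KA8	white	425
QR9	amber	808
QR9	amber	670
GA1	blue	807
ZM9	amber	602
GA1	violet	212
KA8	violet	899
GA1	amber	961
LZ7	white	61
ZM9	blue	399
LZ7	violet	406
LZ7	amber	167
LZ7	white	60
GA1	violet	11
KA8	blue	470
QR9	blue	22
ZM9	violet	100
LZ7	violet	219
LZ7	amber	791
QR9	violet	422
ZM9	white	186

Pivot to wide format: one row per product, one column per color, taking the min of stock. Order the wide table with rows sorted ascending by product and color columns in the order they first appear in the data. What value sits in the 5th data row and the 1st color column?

With rows sorted ascending by product, row 5 is product=ZM9. color columns in first-appearance order: blue, amber, violet, white; column 1 is blue.
Long rows with product=ZM9, color=blue: min(244, 744, 399) = 244.

244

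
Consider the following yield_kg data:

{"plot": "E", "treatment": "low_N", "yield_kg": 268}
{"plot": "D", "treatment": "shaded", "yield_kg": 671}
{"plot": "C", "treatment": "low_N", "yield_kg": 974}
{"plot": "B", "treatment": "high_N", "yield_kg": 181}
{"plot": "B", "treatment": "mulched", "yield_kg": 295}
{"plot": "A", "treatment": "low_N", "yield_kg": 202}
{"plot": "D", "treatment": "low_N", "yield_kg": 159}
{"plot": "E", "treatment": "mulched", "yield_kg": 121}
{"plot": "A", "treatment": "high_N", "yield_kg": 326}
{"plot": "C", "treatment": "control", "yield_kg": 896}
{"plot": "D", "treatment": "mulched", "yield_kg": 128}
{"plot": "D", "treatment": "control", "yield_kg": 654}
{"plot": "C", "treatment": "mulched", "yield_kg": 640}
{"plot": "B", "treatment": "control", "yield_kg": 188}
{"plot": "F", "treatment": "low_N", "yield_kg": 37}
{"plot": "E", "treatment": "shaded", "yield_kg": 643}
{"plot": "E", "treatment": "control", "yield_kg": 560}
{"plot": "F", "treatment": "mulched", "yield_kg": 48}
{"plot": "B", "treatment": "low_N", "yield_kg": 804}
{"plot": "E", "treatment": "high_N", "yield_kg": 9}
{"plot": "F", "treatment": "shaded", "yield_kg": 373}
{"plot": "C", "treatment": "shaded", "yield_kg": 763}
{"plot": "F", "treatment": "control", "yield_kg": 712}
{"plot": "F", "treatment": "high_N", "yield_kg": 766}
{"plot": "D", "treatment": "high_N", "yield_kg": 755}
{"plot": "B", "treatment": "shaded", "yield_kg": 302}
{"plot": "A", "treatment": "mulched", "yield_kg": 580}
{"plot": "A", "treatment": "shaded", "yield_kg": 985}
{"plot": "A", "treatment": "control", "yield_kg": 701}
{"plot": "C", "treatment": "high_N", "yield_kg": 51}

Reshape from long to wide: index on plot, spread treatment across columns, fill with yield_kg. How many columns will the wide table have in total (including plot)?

6

1 column for plot plus 5 distinct treatment values → 6 columns.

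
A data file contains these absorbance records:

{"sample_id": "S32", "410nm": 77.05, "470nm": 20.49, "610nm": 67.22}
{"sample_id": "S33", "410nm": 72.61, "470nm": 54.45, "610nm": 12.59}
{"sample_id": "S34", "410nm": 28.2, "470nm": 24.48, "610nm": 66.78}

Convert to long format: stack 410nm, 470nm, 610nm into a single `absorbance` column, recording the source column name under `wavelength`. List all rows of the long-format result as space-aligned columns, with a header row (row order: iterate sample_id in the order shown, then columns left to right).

Each (sample_id, column) pair becomes one row: 3 × 3 = 9 rows.
For example, (S32, 410nm) → absorbance=77.05.

sample_id  wavelength  absorbance
S32        410nm       77.05     
S32        470nm       20.49     
S32        610nm       67.22     
S33        410nm       72.61     
S33        470nm       54.45     
S33        610nm       12.59     
S34        410nm       28.2      
S34        470nm       24.48     
S34        610nm       66.78     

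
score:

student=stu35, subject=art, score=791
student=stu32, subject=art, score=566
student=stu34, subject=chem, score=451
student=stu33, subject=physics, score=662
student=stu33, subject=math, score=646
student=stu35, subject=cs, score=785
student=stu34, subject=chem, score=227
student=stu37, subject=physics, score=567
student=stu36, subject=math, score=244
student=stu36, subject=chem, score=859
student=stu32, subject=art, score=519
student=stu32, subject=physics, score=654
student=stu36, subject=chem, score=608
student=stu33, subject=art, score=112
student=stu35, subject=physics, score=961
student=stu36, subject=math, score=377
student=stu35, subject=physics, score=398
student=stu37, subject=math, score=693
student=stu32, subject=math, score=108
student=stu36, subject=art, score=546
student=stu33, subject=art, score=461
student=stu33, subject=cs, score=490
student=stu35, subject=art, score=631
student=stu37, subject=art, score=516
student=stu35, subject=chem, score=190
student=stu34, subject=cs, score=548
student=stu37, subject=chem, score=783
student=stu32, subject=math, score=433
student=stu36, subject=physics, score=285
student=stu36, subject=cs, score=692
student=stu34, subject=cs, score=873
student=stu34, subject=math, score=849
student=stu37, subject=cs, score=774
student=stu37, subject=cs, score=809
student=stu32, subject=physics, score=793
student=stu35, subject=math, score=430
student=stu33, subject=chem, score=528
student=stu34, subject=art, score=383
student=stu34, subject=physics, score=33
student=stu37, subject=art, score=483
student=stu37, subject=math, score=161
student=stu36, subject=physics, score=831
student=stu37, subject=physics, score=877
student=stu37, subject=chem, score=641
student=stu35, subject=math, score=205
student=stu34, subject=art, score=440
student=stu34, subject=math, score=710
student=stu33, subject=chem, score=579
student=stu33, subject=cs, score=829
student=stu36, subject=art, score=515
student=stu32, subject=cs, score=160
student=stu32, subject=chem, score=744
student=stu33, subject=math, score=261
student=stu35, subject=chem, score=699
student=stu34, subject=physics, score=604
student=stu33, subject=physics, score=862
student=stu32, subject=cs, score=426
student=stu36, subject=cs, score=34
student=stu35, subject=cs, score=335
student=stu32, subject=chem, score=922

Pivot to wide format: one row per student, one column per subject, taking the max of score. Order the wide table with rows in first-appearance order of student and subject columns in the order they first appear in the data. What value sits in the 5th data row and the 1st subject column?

516

With rows in first-appearance order of student, row 5 is student=stu37. subject columns in first-appearance order: art, chem, physics, math, cs; column 1 is art.
Long rows with student=stu37, subject=art: max(516, 483) = 516.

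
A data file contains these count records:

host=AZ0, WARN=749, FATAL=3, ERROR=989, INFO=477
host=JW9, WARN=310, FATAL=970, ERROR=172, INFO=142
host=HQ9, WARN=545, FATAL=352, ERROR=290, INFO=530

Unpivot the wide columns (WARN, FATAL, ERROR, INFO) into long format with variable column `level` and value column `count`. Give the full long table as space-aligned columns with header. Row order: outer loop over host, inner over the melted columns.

host  level  count
AZ0   WARN   749  
AZ0   FATAL  3    
AZ0   ERROR  989  
AZ0   INFO   477  
JW9   WARN   310  
JW9   FATAL  970  
JW9   ERROR  172  
JW9   INFO   142  
HQ9   WARN   545  
HQ9   FATAL  352  
HQ9   ERROR  290  
HQ9   INFO   530  

Each (host, column) pair becomes one row: 3 × 4 = 12 rows.
For example, (AZ0, WARN) → count=749.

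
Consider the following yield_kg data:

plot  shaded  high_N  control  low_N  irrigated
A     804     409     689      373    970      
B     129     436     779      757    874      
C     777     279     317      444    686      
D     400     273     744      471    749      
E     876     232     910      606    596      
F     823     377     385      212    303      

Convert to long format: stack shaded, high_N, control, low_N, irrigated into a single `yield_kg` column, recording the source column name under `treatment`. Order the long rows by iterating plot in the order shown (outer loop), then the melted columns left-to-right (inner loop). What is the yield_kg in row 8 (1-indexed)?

779

30 rows total (6 × 5). Row 8: index ⌊(8-1)/5⌋ = 1 into plot → B; (8-1) mod 5 = 2 into the melted columns → control.
So row 8 is (B, control, 779); yield_kg = 779.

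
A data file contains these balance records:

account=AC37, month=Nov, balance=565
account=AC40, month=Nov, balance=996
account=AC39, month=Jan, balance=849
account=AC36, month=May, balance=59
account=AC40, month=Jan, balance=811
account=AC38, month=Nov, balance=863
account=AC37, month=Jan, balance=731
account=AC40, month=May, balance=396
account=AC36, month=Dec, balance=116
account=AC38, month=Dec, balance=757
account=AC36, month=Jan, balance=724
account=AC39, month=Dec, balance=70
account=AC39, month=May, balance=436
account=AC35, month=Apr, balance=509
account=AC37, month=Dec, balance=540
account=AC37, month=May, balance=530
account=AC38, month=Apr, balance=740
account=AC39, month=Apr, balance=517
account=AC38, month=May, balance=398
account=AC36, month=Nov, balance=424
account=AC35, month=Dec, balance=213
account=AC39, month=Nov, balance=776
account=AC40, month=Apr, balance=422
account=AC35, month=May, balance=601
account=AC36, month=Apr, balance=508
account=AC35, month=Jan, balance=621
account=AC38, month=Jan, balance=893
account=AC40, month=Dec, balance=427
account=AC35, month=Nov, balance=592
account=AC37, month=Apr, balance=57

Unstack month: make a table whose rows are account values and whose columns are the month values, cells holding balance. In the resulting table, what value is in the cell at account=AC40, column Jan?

Wide layout: rows indexed by account, columns are the 5 distinct month values (Nov, Jan, May, Dec, Apr).
Cell (account=AC40, month=Jan) draws from the long row where account=AC40 and month=Jan, which has balance=811.

811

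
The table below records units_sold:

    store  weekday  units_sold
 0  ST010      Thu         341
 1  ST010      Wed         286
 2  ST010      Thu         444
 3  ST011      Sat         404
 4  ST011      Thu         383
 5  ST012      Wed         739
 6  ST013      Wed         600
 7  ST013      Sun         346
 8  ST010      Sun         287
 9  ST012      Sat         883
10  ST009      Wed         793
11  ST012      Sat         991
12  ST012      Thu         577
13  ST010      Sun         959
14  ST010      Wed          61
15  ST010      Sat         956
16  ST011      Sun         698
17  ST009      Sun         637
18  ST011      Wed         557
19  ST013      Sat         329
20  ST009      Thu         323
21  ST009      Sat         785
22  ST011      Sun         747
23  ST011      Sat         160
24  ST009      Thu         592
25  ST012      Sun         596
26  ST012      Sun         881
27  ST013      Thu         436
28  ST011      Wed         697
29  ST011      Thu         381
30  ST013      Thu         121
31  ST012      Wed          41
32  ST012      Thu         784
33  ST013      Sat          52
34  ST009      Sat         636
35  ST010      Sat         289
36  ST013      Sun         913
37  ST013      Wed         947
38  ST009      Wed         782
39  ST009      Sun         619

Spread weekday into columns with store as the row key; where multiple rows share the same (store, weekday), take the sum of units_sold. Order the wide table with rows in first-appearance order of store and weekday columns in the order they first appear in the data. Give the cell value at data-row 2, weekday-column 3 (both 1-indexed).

With rows in first-appearance order of store, row 2 is store=ST011. weekday columns in first-appearance order: Thu, Wed, Sat, Sun; column 3 is Sat.
Long rows with store=ST011, weekday=Sat: 404 + 160 = 564.

564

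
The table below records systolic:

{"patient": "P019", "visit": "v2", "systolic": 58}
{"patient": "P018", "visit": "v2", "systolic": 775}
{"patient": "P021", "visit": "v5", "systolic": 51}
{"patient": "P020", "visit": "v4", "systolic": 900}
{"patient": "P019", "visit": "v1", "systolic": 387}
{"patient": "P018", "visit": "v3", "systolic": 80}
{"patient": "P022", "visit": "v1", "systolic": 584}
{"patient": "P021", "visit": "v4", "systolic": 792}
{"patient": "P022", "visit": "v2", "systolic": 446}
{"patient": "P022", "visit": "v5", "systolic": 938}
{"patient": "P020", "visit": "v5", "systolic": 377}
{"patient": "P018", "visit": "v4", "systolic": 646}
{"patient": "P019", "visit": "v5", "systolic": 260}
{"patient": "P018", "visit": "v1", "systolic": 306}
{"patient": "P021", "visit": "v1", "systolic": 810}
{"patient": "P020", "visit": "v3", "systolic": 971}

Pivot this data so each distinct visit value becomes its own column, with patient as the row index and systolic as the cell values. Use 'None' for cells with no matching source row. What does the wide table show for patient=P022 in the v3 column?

No long-format row has patient=P022 and visit=v3, so the cell is None.

None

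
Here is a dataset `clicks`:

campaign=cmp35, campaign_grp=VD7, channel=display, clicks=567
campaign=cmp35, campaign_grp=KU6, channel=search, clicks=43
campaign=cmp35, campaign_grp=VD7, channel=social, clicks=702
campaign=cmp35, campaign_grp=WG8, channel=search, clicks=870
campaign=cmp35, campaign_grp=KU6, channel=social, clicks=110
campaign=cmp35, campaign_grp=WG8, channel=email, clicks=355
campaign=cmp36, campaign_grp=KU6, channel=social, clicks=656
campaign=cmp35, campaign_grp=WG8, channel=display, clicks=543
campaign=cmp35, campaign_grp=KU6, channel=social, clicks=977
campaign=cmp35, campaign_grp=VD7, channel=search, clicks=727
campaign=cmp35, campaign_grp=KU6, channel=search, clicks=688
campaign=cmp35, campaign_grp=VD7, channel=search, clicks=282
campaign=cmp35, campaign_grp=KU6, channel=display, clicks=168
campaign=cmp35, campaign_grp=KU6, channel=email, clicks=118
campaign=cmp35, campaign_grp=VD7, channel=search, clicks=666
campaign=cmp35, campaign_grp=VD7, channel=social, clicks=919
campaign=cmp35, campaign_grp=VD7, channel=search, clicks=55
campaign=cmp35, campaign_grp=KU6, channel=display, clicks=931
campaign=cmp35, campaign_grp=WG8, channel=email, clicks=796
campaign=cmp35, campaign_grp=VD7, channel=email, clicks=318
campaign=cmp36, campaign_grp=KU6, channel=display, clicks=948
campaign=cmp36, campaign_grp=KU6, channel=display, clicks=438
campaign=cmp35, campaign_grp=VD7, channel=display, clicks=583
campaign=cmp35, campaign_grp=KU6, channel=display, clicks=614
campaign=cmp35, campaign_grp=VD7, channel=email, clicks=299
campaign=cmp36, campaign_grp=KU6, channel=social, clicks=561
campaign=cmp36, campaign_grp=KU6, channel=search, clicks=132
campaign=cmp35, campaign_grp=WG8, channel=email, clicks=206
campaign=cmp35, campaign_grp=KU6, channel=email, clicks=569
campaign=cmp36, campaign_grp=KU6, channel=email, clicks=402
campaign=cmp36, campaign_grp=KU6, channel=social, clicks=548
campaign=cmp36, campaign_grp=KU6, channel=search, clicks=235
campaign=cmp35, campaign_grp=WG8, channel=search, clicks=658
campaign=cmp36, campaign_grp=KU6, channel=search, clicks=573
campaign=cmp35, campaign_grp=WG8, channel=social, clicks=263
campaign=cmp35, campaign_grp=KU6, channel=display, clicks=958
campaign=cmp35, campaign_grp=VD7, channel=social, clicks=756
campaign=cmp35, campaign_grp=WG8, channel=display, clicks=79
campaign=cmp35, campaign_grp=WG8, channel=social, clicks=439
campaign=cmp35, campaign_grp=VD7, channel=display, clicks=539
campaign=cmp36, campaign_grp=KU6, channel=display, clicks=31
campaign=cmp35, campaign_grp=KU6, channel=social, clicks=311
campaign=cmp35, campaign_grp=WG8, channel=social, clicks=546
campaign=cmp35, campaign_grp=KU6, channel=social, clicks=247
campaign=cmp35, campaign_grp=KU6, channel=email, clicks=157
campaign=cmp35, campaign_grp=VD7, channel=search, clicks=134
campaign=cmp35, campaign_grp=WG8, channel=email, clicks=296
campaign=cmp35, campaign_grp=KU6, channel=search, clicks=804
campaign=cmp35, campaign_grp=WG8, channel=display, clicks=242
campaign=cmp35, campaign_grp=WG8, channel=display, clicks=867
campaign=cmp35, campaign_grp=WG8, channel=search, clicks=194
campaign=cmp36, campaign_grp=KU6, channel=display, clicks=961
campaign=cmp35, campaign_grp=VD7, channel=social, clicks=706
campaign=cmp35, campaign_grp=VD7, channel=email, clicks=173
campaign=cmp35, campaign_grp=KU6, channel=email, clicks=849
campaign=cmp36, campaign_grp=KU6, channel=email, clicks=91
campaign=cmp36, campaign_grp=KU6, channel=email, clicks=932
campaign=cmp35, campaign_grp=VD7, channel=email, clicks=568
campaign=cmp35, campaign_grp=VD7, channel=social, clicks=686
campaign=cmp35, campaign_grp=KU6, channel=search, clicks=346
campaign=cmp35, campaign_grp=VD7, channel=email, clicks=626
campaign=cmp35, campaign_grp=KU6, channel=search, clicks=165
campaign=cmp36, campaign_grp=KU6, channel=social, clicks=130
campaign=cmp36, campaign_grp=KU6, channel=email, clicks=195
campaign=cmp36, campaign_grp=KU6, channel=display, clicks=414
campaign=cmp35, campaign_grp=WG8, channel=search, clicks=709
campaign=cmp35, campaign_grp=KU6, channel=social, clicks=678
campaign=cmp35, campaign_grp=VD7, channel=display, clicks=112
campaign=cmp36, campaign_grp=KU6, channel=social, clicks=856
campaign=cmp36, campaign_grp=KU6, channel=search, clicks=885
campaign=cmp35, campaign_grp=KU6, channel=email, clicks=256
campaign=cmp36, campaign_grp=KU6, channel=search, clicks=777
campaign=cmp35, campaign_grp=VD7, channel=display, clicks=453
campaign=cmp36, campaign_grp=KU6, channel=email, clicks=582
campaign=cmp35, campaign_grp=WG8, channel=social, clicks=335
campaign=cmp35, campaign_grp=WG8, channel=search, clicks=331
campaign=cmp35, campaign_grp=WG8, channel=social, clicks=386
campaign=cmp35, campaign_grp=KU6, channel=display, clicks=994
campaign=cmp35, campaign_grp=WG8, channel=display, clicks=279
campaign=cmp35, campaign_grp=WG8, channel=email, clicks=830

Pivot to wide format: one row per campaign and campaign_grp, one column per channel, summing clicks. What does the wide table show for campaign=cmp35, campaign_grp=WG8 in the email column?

2483

Rows with campaign=cmp35, campaign_grp=WG8 and channel=email: clicks values are 355, 796, 206, 296, 830.
355 + 796 + 206 + 296 + 830 = 2483.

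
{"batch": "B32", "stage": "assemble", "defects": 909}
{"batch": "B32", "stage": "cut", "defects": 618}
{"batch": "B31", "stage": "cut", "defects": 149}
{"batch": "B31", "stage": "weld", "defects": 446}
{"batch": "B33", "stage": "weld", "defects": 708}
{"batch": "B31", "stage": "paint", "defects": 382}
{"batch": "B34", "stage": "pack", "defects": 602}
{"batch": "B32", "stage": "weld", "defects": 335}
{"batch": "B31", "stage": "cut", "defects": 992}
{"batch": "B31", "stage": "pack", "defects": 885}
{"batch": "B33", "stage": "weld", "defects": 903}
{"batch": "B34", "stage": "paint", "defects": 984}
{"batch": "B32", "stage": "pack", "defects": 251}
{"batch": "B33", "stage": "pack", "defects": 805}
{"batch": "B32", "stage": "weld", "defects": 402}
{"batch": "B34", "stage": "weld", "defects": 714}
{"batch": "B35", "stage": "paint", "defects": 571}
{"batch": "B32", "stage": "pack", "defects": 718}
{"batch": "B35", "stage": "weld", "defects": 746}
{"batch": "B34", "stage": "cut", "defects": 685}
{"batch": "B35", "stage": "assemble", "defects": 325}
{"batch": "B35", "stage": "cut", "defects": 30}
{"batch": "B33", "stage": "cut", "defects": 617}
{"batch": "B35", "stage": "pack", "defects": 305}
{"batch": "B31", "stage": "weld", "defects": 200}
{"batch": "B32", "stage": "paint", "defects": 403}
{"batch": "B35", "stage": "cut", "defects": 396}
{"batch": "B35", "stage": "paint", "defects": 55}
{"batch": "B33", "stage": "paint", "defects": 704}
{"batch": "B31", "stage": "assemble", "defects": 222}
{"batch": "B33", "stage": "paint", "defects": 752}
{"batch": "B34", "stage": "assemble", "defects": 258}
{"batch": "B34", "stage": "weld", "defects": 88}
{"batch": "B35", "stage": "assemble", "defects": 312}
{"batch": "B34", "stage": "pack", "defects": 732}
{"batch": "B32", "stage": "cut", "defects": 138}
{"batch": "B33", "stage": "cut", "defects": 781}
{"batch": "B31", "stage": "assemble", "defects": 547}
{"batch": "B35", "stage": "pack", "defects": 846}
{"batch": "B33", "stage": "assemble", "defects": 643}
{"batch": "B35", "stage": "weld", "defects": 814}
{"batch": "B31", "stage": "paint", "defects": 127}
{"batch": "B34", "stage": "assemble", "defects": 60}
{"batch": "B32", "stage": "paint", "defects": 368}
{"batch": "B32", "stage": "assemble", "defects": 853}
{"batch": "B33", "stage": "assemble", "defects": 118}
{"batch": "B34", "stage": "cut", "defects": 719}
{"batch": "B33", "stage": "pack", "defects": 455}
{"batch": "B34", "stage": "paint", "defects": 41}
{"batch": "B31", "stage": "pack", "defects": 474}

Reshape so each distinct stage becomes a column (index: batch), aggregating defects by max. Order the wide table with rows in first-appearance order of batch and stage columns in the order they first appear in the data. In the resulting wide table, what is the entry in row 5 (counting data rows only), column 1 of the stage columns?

325

With rows in first-appearance order of batch, row 5 is batch=B35. stage columns in first-appearance order: assemble, cut, weld, paint, pack; column 1 is assemble.
Long rows with batch=B35, stage=assemble: max(325, 312) = 325.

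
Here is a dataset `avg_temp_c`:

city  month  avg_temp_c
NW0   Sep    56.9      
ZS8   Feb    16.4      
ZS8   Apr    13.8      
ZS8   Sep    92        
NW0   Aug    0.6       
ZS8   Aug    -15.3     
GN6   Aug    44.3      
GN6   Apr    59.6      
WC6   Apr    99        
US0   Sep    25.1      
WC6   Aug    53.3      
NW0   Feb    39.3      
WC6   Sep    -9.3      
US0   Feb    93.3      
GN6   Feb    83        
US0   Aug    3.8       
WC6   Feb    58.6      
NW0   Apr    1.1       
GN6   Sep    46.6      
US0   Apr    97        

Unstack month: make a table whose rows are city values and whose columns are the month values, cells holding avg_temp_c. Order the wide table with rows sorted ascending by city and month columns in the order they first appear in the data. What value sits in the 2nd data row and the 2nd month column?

With rows sorted ascending by city, row 2 is city=NW0. month columns in first-appearance order: Sep, Feb, Apr, Aug; column 2 is Feb.
Long rows with city=NW0, month=Feb: avg_temp_c = 39.3.

39.3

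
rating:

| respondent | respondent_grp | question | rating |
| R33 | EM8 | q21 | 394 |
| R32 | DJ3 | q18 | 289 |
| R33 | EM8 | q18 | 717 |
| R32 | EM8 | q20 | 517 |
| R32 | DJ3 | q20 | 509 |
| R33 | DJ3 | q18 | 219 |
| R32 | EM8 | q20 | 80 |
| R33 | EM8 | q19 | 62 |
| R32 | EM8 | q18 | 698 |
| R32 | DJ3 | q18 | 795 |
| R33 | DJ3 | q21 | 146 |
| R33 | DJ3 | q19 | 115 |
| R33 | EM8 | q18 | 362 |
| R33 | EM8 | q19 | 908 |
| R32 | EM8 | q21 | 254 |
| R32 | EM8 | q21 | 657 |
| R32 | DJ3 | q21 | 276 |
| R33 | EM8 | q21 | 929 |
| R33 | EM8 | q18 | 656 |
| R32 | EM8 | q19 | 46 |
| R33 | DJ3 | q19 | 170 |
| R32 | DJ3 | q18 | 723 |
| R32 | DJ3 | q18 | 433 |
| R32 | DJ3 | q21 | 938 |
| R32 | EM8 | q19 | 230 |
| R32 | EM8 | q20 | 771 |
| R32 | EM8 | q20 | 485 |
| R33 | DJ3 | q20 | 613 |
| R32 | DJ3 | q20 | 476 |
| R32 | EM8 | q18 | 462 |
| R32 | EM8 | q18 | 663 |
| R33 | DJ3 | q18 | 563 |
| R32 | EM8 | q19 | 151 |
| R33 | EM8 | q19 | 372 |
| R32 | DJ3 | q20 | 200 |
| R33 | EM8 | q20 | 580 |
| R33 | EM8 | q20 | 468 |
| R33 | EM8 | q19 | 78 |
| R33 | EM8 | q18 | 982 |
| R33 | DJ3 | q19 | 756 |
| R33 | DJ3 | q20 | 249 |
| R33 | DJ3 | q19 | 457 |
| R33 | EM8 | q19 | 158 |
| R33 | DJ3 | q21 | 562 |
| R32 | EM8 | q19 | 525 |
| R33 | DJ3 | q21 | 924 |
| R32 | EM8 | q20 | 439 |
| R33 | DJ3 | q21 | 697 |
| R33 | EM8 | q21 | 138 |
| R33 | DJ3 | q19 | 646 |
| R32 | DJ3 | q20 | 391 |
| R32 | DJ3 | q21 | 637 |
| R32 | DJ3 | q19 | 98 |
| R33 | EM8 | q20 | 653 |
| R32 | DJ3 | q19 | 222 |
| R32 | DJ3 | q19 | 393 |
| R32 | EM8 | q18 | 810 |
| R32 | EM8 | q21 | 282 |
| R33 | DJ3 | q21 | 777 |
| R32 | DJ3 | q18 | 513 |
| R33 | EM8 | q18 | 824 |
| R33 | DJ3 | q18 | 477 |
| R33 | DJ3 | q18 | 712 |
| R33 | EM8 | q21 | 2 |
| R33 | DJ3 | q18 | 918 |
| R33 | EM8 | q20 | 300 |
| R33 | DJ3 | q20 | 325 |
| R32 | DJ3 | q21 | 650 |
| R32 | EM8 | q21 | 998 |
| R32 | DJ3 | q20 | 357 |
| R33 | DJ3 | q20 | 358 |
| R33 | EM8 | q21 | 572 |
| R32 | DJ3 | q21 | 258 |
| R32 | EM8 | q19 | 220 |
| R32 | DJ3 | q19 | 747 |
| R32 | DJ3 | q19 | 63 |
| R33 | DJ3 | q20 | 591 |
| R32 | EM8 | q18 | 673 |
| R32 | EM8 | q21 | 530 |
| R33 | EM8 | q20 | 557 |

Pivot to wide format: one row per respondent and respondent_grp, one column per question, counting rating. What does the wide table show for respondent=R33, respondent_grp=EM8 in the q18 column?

5

Rows with respondent=R33, respondent_grp=EM8 and question=q18: rating values are 717, 362, 656, 982, 824.
5 rows match — count = 5.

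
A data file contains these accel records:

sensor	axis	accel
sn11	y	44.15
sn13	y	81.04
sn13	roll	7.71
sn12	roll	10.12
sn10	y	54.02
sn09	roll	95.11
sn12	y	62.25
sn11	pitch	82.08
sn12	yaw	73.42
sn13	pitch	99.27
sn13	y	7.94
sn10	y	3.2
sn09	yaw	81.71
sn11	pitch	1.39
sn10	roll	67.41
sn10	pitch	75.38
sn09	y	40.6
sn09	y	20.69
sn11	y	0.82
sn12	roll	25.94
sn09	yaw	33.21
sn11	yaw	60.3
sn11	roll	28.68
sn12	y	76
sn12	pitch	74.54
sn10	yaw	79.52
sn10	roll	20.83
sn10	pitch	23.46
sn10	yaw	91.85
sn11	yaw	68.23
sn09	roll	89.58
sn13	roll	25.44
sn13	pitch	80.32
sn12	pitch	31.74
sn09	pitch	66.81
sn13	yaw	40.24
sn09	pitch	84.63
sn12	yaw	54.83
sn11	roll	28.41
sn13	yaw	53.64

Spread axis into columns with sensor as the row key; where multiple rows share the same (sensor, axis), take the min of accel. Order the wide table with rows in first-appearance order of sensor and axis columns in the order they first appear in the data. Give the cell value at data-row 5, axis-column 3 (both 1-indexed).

66.81

With rows in first-appearance order of sensor, row 5 is sensor=sn09. axis columns in first-appearance order: y, roll, pitch, yaw; column 3 is pitch.
Long rows with sensor=sn09, axis=pitch: min(66.81, 84.63) = 66.81.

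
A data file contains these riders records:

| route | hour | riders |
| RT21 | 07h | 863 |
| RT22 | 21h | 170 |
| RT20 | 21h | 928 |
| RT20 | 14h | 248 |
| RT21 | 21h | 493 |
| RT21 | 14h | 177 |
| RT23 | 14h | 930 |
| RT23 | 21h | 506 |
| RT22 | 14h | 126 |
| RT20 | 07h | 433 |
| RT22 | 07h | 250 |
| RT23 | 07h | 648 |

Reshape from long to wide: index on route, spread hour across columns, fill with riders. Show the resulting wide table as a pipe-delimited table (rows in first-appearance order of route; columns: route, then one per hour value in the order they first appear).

| route | 07h | 21h | 14h |
| RT21 | 863 | 493 | 177 |
| RT22 | 250 | 170 | 126 |
| RT20 | 433 | 928 | 248 |
| RT23 | 648 | 506 | 930 |

Columns: route plus the 3 distinct hour values (07h, 21h, 14h).
For example, row RT21 column 07h takes riders=863 from the long row (RT21, 07h).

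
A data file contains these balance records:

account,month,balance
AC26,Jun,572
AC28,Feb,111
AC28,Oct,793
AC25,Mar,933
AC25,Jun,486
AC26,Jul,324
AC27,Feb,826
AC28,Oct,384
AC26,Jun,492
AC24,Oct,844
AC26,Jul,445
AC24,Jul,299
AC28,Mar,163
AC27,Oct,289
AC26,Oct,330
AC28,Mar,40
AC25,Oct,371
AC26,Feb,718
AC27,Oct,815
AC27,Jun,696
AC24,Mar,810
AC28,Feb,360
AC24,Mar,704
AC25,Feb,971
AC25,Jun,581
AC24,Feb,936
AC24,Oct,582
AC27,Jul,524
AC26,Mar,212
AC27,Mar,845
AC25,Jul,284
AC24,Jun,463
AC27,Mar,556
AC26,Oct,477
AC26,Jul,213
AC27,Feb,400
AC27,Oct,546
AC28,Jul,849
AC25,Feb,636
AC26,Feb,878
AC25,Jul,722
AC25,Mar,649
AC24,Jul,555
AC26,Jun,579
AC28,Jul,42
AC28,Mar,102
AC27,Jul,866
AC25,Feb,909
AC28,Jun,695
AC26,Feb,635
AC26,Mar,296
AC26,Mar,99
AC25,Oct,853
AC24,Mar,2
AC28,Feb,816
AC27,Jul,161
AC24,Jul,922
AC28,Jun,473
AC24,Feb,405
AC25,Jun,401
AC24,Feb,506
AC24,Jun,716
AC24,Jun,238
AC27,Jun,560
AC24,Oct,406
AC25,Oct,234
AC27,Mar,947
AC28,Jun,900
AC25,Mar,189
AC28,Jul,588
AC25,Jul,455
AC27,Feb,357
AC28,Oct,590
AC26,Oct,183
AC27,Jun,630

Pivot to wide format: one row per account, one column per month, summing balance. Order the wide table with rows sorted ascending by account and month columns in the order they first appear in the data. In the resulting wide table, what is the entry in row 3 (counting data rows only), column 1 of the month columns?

1643

With rows sorted ascending by account, row 3 is account=AC26. month columns in first-appearance order: Jun, Feb, Oct, Mar, Jul; column 1 is Jun.
Long rows with account=AC26, month=Jun: 572 + 492 + 579 = 1643.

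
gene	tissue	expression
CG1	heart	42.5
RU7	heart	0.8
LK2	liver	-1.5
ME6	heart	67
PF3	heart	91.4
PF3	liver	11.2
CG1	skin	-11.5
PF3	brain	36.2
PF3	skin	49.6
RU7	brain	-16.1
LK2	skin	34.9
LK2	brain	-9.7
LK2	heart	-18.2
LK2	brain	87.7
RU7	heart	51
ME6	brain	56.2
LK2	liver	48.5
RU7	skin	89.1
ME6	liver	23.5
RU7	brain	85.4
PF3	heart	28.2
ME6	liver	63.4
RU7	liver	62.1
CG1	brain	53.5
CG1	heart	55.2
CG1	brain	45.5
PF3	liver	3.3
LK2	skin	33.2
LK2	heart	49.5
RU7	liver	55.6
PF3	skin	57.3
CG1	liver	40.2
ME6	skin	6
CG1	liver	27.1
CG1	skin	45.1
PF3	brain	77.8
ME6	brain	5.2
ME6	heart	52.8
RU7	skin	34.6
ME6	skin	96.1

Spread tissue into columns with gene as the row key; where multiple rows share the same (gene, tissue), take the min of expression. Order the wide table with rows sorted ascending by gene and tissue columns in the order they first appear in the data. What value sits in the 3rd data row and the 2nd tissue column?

With rows sorted ascending by gene, row 3 is gene=ME6. tissue columns in first-appearance order: heart, liver, skin, brain; column 2 is liver.
Long rows with gene=ME6, tissue=liver: min(23.5, 63.4) = 23.5.

23.5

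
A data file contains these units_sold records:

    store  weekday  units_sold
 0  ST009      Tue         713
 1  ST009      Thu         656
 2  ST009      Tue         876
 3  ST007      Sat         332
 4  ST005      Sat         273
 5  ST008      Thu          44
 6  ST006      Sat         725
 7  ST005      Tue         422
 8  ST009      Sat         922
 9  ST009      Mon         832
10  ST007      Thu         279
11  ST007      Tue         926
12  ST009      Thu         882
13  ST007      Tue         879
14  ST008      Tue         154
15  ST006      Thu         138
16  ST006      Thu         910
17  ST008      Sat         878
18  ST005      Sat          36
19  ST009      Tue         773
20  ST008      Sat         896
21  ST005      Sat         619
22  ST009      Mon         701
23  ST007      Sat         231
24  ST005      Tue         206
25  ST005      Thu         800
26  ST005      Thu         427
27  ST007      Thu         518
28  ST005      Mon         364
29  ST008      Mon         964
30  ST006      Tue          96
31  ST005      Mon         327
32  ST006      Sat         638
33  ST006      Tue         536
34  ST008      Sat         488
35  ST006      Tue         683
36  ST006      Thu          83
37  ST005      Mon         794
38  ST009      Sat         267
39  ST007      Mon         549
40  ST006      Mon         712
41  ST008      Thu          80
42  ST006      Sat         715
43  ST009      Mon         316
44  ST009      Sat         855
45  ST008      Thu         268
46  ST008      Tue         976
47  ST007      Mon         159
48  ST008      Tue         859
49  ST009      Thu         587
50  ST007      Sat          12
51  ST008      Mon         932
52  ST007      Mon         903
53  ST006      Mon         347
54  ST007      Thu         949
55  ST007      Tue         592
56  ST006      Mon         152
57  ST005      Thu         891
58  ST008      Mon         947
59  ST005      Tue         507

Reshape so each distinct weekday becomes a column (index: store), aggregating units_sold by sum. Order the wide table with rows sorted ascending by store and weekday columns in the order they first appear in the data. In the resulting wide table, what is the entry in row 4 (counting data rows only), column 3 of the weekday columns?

With rows sorted ascending by store, row 4 is store=ST008. weekday columns in first-appearance order: Tue, Thu, Sat, Mon; column 3 is Sat.
Long rows with store=ST008, weekday=Sat: 878 + 896 + 488 = 2262.

2262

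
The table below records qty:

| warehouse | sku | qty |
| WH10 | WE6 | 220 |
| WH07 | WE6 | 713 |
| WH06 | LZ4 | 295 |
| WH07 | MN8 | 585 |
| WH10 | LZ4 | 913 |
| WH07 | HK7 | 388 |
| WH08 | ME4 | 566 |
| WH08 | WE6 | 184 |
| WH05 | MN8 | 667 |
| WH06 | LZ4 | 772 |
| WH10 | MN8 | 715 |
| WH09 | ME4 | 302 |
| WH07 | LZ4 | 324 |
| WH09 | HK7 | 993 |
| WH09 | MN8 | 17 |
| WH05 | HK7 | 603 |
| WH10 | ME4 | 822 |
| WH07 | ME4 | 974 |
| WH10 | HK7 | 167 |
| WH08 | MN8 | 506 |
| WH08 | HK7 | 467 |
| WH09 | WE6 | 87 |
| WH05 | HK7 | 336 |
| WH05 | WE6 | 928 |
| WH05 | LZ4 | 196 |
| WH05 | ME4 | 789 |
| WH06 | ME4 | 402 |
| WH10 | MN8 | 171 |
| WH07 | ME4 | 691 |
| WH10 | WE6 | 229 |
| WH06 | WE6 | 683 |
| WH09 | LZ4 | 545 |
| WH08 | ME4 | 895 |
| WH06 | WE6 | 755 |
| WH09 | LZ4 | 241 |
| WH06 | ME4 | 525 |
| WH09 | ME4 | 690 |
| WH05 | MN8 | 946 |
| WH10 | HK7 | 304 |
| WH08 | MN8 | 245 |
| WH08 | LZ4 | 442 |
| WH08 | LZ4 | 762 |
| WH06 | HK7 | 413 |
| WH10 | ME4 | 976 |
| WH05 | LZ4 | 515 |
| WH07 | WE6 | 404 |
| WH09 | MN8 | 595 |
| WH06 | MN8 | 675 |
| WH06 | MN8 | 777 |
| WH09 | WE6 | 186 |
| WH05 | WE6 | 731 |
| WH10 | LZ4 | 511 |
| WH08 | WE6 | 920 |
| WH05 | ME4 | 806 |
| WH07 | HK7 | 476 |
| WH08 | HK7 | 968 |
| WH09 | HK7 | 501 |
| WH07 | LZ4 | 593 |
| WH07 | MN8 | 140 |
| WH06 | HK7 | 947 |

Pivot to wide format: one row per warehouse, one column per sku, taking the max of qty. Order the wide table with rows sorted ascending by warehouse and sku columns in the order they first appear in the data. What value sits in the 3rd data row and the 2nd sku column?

With rows sorted ascending by warehouse, row 3 is warehouse=WH07. sku columns in first-appearance order: WE6, LZ4, MN8, HK7, ME4; column 2 is LZ4.
Long rows with warehouse=WH07, sku=LZ4: max(324, 593) = 593.

593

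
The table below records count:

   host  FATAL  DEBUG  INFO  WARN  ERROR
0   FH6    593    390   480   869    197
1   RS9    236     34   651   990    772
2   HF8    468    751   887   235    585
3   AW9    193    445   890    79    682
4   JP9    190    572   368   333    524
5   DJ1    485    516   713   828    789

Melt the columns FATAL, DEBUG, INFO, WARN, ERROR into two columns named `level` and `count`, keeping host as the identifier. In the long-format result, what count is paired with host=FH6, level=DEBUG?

Unpivoting turns each (host, wide-column) pair into one long row.
The wide cell at row FH6, column DEBUG holds 390, so the long row (FH6, DEBUG) has count=390.

390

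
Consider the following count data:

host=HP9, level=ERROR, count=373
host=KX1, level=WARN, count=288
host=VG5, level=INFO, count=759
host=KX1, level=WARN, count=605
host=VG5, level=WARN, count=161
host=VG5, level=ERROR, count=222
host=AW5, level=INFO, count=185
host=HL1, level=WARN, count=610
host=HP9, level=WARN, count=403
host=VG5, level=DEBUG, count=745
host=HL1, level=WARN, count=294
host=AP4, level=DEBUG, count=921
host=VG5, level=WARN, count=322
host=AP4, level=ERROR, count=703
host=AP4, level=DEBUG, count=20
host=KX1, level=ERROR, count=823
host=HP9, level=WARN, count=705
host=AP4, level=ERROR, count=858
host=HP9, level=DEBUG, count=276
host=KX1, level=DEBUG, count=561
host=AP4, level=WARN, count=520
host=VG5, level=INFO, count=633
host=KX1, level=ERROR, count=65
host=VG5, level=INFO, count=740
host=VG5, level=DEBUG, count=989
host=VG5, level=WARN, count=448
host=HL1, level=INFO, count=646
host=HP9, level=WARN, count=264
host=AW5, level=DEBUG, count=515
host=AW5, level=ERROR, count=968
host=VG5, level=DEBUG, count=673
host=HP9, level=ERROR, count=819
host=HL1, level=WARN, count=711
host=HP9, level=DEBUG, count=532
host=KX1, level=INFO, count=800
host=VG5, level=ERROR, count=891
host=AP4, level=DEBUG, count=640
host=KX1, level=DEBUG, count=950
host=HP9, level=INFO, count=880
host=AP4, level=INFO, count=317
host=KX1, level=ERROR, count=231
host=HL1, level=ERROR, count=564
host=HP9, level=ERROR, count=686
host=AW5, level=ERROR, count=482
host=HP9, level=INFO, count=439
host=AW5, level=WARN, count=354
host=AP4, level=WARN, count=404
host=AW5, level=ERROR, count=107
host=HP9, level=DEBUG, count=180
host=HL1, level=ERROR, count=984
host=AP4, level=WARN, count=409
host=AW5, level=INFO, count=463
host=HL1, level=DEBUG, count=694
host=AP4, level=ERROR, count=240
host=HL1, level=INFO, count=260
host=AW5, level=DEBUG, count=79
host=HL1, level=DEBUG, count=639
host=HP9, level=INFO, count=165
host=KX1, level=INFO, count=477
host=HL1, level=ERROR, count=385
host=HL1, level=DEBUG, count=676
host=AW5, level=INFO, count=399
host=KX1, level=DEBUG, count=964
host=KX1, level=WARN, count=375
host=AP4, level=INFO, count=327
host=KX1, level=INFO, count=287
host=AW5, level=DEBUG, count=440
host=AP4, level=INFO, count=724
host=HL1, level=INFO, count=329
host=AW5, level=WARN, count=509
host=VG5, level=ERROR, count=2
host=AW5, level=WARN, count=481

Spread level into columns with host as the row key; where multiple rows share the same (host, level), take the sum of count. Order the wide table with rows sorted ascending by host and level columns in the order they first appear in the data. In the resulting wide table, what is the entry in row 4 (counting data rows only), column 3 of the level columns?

1484

With rows sorted ascending by host, row 4 is host=HP9. level columns in first-appearance order: ERROR, WARN, INFO, DEBUG; column 3 is INFO.
Long rows with host=HP9, level=INFO: 880 + 439 + 165 = 1484.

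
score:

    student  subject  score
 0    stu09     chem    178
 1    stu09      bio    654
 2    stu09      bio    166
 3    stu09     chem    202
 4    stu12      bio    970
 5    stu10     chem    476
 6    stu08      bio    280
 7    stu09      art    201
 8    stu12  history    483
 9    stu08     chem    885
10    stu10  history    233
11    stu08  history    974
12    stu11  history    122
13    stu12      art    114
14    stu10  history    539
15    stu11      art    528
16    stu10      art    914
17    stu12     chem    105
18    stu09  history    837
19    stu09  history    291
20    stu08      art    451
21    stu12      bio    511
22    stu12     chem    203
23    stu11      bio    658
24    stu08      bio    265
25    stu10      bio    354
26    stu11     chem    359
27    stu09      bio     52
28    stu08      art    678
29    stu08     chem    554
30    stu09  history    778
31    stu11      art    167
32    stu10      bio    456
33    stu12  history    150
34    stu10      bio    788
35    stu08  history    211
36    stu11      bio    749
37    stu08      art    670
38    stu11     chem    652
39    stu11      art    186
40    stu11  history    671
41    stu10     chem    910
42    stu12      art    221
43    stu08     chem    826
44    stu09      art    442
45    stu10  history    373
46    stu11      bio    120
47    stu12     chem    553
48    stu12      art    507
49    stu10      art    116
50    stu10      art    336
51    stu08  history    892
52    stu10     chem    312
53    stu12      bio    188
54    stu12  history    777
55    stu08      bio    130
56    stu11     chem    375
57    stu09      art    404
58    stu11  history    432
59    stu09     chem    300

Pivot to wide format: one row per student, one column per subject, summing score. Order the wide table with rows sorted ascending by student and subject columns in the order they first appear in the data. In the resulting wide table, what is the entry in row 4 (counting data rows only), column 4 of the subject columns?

With rows sorted ascending by student, row 4 is student=stu11. subject columns in first-appearance order: chem, bio, art, history; column 4 is history.
Long rows with student=stu11, subject=history: 122 + 671 + 432 = 1225.

1225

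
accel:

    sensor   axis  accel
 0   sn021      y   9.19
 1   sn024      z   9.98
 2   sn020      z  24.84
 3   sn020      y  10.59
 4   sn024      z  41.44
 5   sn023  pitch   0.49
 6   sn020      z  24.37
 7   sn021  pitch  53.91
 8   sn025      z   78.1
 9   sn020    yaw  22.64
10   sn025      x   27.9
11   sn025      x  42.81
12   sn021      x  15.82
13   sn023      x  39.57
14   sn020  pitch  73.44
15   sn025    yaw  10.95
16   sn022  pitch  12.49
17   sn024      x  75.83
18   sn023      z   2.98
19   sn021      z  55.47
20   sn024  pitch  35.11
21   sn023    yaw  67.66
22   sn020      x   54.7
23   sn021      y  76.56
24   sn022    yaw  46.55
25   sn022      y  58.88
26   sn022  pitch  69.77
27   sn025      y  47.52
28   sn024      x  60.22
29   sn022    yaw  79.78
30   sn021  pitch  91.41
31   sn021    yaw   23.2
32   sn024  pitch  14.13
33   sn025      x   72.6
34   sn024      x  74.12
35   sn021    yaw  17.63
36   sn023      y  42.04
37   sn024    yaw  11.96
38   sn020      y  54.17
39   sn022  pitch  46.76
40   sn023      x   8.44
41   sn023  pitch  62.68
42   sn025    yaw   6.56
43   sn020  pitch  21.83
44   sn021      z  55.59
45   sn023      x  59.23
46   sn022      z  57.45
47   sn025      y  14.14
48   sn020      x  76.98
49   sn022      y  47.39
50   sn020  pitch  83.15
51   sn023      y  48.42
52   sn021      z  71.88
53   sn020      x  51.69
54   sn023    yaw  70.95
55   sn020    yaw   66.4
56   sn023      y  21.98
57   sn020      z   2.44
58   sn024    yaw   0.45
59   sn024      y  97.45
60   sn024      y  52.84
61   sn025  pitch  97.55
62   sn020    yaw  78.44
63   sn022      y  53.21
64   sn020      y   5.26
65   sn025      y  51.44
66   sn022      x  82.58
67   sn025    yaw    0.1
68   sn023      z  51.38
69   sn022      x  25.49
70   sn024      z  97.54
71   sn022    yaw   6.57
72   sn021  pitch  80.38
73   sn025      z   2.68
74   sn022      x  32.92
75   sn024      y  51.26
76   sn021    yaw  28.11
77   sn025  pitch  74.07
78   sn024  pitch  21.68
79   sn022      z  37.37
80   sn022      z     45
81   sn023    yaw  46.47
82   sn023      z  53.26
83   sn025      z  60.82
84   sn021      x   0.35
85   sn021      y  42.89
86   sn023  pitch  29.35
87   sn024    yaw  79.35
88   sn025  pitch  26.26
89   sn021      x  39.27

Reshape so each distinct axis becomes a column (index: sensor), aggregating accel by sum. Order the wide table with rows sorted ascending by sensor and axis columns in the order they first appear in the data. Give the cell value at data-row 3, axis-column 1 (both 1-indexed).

With rows sorted ascending by sensor, row 3 is sensor=sn022. axis columns in first-appearance order: y, z, pitch, yaw, x; column 1 is y.
Long rows with sensor=sn022, axis=y: 58.88 + 47.39 + 53.21 = 159.48.

159.48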